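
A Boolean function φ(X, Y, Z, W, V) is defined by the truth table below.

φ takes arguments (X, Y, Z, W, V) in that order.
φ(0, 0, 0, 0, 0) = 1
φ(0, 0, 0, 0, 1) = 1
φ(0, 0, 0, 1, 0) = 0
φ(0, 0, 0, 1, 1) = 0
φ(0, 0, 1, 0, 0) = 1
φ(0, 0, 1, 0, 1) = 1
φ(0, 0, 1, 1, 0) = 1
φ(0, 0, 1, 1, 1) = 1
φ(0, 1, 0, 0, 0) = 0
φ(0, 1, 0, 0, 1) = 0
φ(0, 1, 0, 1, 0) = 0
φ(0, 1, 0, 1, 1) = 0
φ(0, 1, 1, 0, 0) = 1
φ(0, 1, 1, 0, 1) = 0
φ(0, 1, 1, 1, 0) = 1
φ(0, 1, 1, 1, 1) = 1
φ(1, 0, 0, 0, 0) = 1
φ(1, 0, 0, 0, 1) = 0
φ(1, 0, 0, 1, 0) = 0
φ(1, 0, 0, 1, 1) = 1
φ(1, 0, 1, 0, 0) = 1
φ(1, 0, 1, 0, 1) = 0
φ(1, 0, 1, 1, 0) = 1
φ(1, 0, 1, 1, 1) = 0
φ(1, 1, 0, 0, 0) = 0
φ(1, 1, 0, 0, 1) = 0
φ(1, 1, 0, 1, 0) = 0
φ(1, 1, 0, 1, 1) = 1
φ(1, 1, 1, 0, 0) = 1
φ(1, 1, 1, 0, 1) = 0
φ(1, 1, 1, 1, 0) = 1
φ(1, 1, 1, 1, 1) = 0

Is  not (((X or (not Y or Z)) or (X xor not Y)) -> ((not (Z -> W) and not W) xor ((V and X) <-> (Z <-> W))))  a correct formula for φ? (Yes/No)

No

Check the formula against φ row by row:
  X=0, Y=0, Z=0, W=0, V=0: formula gives 1, φ = 1 ✓
  X=0, Y=0, Z=0, W=0, V=1: formula gives 1, φ = 1 ✓
  X=0, Y=0, Z=0, W=1, V=0: formula gives 0, φ = 0 ✓
  X=0, Y=0, Z=0, W=1, V=1: formula gives 0, φ = 0 ✓
  …
  X=0, Y=1, Z=1, W=0, V=1: formula gives 1, but φ = 0 ✗
A single disagreement suffices: at (0,1,1,0,1) they differ, so the formula does not compute φ.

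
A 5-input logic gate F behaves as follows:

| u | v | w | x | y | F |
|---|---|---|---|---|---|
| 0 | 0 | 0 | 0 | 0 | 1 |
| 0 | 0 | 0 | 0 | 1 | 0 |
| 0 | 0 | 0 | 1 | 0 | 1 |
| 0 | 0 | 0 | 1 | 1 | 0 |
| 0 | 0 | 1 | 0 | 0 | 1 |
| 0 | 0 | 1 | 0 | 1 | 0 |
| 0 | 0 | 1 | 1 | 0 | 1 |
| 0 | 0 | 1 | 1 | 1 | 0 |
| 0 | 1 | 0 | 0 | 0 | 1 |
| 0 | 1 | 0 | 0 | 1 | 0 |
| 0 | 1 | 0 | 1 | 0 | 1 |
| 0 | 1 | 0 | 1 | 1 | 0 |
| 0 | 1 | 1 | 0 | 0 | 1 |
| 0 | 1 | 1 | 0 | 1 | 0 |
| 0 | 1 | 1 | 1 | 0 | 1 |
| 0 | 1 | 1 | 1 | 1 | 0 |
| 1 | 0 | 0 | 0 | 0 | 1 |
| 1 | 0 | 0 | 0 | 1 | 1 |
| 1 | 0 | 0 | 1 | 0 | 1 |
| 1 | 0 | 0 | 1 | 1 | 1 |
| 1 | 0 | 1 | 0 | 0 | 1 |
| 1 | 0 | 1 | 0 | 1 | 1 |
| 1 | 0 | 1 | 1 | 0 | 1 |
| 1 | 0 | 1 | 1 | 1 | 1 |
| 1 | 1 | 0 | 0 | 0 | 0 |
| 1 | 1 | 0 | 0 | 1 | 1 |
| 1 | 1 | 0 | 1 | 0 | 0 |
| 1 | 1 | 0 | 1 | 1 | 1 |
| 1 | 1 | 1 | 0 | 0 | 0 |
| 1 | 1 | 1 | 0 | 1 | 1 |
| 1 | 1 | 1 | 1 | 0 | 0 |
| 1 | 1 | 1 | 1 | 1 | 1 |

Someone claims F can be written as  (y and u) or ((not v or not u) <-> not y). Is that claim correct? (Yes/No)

Test each input against both F and the formula:
  u=0, v=0, w=0, x=0, y=0: formula gives 1, F = 1 ✓
  u=0, v=0, w=0, x=0, y=1: formula gives 0, F = 0 ✓
  u=0, v=0, w=0, x=1, y=0: formula gives 1, F = 1 ✓
  u=0, v=0, w=0, x=1, y=1: formula gives 0, F = 0 ✓
  …and likewise for the remaining 28 rows.
Every row agrees, so the formula is equivalent.

Yes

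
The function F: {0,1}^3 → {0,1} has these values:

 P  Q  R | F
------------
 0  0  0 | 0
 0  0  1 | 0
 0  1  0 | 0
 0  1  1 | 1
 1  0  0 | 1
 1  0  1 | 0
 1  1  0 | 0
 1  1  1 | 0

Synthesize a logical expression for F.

F(P, Q, R) = ((~P & Q) & R) | ((P & ~Q) & ~R)

F=1 on 2 inputs: (0,1,1), (1,0,0). Reading each as a conjunction of literals (¬P·Q·R, P·¬Q·¬R) and taking the OR gives the canonical DNF.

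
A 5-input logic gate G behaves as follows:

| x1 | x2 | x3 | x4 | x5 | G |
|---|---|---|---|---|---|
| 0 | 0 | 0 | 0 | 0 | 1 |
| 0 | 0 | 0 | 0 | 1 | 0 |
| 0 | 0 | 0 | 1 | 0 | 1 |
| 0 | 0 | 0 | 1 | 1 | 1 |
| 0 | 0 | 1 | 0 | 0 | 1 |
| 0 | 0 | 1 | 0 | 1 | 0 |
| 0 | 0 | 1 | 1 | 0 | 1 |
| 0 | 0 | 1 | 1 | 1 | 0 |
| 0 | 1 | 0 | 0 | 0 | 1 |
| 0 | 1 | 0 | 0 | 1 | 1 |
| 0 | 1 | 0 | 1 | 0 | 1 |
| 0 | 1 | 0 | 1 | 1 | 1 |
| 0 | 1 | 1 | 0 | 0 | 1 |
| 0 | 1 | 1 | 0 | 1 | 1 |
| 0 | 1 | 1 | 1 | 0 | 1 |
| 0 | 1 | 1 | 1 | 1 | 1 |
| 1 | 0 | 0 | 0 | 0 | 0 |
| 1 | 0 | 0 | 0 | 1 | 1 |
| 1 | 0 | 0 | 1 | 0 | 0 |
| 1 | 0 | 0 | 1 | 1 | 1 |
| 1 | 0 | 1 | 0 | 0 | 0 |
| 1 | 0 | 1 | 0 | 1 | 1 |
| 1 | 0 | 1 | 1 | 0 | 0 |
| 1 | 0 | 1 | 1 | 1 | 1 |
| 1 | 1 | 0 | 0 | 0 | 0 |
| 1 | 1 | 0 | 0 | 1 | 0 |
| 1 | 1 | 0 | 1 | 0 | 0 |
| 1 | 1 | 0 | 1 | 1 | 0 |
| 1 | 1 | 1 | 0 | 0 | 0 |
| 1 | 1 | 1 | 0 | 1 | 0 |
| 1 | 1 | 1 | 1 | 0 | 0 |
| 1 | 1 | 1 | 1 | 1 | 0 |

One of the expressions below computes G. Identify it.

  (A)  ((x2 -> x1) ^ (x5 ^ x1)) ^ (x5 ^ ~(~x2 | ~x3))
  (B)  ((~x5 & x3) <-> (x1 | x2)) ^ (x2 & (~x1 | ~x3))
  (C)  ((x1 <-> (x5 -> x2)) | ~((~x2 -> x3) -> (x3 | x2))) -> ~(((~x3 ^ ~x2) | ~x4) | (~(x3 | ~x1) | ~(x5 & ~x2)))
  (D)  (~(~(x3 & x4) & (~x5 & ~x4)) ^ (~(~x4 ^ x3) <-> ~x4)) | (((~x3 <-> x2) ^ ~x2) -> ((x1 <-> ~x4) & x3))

(A) fails at (0,0,0,0,1): the formula yields 1, G is 0.
(B) fails at (0,0,0,0,1): the formula yields 1, G is 0.
(D) fails at (0,0,0,0,0): the formula yields 0, G is 1.
Only (C) survives; checking it on all 32 rows confirms it matches G.

C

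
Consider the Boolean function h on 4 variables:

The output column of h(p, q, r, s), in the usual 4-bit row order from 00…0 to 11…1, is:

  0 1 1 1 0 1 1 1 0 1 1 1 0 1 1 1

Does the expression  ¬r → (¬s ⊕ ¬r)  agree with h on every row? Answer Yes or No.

Evaluate ¬r → (¬s ⊕ ¬r) on each row and compare to h:
  p=0, q=0, r=0, s=0: formula gives 0, h = 0 ✓
  p=0, q=0, r=0, s=1: formula gives 1, h = 1 ✓
  p=0, q=0, r=1, s=0: formula gives 1, h = 1 ✓
  p=0, q=0, r=1, s=1: formula gives 1, h = 1 ✓
  …and likewise for the remaining 12 rows.
All 16 rows match — the expression computes h exactly.

Yes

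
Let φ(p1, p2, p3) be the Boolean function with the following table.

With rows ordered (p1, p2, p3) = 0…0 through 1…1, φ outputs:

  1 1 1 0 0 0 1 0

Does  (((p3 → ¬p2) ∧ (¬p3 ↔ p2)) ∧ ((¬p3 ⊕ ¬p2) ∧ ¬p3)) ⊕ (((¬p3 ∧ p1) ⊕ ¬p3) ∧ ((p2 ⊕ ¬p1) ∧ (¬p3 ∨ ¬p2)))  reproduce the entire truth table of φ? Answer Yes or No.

No

Check the formula against φ row by row:
  p1=0, p2=0, p3=0: formula gives 1, φ = 1 ✓
  p1=0, p2=0, p3=1: formula gives 0, but φ = 1 ✗
Since they disagree at (0,0,1), the expression is not a correct formula for φ.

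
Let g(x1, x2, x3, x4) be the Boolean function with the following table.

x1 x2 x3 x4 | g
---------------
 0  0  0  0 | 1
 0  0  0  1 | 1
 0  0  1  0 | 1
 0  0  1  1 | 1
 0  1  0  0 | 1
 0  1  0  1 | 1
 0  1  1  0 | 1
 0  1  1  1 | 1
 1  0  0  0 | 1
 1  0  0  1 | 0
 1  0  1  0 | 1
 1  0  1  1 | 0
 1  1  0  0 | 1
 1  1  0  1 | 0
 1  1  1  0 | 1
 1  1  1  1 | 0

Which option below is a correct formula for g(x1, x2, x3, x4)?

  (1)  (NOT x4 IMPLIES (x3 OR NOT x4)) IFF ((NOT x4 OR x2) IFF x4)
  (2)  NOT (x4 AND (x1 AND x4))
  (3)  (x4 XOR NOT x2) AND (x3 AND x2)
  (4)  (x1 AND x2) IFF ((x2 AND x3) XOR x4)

2

(1) disagrees with g on (0,0,0,0) (formula → 0, table → 1); rule it out.
(3) disagrees with g on (0,0,0,0) (formula → 0, table → 1); rule it out.
(4) disagrees with g on (0,0,0,1) (formula → 0, table → 1); rule it out.
That leaves (2). Evaluating it on every row reproduces the table of g exactly.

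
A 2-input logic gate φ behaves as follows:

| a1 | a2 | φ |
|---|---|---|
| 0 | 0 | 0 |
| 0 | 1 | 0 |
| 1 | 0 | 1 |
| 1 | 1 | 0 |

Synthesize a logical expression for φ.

φ(a1, a2) = a1 AND NOT a2

1 only at (1,0): a1 AND NOT a2.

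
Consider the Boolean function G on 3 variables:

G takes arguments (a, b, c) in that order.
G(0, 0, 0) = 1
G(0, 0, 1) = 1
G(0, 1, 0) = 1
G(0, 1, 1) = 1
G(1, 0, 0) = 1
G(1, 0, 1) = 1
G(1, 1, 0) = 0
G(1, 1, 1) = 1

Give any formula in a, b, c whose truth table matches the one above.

Only row (1,1,0) gives 0. So G is 1 everywhere except there — the complement of the minterm a·b·¬c.

G(a, b, c) = ~((a & b) & ~c)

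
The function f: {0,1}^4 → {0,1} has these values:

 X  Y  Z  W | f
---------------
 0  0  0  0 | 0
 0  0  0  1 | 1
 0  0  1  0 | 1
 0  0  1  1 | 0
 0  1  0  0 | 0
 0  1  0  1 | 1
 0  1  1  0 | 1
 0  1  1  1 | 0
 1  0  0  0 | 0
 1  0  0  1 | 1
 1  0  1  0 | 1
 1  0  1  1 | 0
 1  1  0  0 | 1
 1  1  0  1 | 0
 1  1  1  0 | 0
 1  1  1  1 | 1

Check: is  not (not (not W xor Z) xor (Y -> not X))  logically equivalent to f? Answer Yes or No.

Yes

Evaluate not (not (not W xor Z) xor (Y -> not X)) on each row and compare to f:
  X=0, Y=0, Z=0, W=0: formula gives 0, f = 0 ✓
  X=0, Y=0, Z=0, W=1: formula gives 1, f = 1 ✓
  X=0, Y=0, Z=1, W=0: formula gives 1, f = 1 ✓
  X=0, Y=0, Z=1, W=1: formula gives 0, f = 0 ✓
  …and likewise for the remaining 12 rows.
All 16 rows match — the expression computes f exactly.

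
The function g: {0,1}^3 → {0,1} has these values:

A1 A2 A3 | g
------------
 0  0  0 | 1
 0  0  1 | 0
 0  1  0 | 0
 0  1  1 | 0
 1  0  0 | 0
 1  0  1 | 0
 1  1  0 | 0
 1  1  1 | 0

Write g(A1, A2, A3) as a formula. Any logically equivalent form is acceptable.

g(A1, A2, A3) = ~((A1 | A2) | A3)

The output is 1 only when every input is 0 — NOR of all inputs.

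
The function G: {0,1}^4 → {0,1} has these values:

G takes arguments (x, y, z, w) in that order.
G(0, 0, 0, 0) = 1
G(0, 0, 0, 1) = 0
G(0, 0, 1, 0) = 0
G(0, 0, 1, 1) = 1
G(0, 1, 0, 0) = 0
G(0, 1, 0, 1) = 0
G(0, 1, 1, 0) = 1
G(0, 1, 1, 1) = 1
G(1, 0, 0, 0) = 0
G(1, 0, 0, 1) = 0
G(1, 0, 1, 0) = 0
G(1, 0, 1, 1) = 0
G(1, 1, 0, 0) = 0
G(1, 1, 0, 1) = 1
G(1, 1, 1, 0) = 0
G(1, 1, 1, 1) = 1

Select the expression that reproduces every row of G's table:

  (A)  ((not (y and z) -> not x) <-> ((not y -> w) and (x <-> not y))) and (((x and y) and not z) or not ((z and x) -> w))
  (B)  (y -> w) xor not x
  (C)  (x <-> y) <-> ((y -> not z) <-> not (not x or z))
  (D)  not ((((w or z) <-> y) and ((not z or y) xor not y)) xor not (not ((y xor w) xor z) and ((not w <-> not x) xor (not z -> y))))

(A): at (0,0,0,0) it gives 0, but G = 1 — eliminated.
(B): at (0,0,0,0) it gives 0, but G = 1 — eliminated.
(C): at (0,0,0,0) it gives 0, but G = 1 — eliminated.
Only (D) survives; checking it on all 16 rows confirms it matches G.

D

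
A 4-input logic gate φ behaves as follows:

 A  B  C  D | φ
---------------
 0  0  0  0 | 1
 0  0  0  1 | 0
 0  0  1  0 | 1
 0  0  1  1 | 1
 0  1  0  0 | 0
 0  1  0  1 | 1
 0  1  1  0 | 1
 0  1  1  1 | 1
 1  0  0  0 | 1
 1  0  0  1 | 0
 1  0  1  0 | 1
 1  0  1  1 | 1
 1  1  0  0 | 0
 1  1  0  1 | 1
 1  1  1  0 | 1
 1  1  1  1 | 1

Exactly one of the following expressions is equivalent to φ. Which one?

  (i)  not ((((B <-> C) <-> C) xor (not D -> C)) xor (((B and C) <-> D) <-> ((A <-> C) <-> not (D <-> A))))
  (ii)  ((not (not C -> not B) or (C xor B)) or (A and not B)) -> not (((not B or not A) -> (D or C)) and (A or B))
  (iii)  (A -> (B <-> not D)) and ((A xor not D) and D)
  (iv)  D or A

(ii) fails at (0,0,0,1): the formula yields 1, φ is 0.
(iii) fails at (0,0,0,0): the formula yields 0, φ is 1.
(iv) fails at (0,0,0,0): the formula yields 0, φ is 1.
(i) is the remaining candidate, and it agrees with φ on all 16 inputs.

i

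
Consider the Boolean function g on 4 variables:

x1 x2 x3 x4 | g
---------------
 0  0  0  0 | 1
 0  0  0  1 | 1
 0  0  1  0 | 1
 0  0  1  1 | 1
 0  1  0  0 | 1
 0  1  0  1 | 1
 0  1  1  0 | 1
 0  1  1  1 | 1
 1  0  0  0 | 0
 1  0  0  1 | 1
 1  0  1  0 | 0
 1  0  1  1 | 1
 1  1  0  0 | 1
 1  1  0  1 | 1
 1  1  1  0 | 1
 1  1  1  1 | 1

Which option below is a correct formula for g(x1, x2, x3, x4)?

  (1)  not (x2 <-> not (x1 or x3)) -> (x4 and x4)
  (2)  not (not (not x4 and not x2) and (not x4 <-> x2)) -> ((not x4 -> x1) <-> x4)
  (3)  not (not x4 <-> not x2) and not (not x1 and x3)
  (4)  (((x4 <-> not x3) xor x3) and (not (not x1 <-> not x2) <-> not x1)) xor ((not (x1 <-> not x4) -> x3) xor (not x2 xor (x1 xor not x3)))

(1) fails at (0,0,0,0): the formula yields 0, g is 1.
(3) fails at (0,0,0,0): the formula yields 0, g is 1.
(4) fails at (0,0,0,0): the formula yields 0, g is 1.
That leaves (2). Evaluating it on every row reproduces the table of g exactly.

2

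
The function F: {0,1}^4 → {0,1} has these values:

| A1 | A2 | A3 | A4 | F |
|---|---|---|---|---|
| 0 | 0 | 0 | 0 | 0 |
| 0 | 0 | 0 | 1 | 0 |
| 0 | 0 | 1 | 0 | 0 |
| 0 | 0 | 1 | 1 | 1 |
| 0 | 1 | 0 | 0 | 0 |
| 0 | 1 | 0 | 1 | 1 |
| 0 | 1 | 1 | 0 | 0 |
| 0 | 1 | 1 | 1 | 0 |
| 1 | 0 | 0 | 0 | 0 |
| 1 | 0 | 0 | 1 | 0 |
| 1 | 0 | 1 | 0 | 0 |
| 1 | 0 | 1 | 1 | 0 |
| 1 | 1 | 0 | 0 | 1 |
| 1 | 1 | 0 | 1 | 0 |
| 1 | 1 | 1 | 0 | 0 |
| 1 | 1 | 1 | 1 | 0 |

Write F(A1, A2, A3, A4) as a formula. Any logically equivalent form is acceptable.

F(A1, A2, A3, A4) = ((((NOT A1 AND NOT A2) AND A3) AND A4) OR (((NOT A1 AND A2) AND NOT A3) AND A4)) OR (((A1 AND A2) AND NOT A3) AND NOT A4)

The 1-rows are (0,0,1,1), (0,1,0,1), (1,1,0,0). Each contributes one minterm — ¬A1·¬A2·A3·A4; ¬A1·A2·¬A3·A4; A1·A2·¬A3·¬A4 — and their disjunction is a sum-of-products form of F.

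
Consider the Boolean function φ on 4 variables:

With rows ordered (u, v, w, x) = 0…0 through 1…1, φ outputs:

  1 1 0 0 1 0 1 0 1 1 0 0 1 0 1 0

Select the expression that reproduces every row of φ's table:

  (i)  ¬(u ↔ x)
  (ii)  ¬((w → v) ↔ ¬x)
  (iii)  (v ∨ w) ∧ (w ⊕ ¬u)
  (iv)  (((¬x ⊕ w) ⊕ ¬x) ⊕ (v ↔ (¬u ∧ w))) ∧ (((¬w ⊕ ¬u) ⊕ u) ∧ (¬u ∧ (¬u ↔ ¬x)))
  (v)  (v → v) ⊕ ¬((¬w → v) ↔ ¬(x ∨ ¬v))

v

(i) fails at (0,0,0,0): the formula yields 0, φ is 1.
(ii) fails at (0,0,0,0): the formula yields 0, φ is 1.
(iii) fails at (0,0,0,0): the formula yields 0, φ is 1.
(iv) fails at (0,0,0,0): the formula yields 0, φ is 1.
That leaves (v). Evaluating it on every row reproduces the table of φ exactly.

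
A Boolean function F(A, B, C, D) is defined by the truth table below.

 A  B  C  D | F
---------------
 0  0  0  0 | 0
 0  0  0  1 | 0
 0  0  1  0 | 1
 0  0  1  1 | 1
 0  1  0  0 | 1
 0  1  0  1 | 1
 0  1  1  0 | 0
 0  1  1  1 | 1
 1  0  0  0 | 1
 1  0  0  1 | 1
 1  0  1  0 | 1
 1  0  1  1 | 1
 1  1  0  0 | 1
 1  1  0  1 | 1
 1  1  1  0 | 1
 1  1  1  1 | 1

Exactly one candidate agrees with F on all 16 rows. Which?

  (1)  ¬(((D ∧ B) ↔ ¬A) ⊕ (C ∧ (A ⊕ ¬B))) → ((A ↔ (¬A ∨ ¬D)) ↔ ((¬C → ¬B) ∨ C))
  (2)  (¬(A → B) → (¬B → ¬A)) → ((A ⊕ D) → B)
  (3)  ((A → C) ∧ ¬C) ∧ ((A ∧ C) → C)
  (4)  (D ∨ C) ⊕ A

(2) disagrees with F on (0,0,0,0) (formula → 1, table → 0); rule it out.
(3) disagrees with F on (0,0,0,0) (formula → 1, table → 0); rule it out.
(4) disagrees with F on (0,0,0,1) (formula → 1, table → 0); rule it out.
That leaves (1). Evaluating it on every row reproduces the table of F exactly.

1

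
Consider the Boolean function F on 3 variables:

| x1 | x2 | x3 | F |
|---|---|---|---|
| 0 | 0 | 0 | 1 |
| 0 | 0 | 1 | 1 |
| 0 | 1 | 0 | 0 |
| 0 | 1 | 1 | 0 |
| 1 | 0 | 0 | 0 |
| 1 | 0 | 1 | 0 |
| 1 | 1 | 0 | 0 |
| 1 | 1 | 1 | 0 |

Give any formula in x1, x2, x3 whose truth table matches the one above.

Collect the rows where F=1 — (0,0,0), (0,0,1) — and write one minterm per row: ¬x1·¬x2·¬x3, ¬x1·¬x2·x3. Their union (logical OR) reproduces the table exactly.

F(x1, x2, x3) = ((¬x1 ∧ ¬x2) ∧ ¬x3) ∨ ((¬x1 ∧ ¬x2) ∧ x3)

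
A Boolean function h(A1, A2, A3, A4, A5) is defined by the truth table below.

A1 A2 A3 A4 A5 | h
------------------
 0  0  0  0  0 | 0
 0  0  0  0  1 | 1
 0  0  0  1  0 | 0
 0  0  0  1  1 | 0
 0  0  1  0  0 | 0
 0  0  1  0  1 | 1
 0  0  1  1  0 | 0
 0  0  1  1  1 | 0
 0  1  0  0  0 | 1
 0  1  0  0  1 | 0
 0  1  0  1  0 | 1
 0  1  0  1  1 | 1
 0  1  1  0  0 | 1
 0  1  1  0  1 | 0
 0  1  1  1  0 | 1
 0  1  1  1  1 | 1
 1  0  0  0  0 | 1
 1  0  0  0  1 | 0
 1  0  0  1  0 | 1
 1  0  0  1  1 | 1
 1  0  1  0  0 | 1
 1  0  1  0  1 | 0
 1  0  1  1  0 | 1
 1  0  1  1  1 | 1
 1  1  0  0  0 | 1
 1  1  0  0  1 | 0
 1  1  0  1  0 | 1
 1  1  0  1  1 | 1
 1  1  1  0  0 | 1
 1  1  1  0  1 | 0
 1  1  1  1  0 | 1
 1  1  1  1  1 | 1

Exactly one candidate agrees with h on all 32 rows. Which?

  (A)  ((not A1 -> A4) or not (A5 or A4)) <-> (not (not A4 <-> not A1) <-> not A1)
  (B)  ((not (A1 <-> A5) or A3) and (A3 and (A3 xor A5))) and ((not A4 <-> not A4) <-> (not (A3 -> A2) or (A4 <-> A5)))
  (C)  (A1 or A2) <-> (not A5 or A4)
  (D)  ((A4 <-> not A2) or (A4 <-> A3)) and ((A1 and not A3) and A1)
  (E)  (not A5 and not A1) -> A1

C

(A) disagrees with h on (0,0,0,1,0) (formula → 1, table → 0); rule it out.
(B) disagrees with h on (0,0,0,0,1) (formula → 0, table → 1); rule it out.
(D) disagrees with h on (0,0,0,0,1) (formula → 0, table → 1); rule it out.
(E) disagrees with h on (0,0,0,1,1) (formula → 1, table → 0); rule it out.
(C) is the remaining candidate, and it agrees with h on all 32 inputs.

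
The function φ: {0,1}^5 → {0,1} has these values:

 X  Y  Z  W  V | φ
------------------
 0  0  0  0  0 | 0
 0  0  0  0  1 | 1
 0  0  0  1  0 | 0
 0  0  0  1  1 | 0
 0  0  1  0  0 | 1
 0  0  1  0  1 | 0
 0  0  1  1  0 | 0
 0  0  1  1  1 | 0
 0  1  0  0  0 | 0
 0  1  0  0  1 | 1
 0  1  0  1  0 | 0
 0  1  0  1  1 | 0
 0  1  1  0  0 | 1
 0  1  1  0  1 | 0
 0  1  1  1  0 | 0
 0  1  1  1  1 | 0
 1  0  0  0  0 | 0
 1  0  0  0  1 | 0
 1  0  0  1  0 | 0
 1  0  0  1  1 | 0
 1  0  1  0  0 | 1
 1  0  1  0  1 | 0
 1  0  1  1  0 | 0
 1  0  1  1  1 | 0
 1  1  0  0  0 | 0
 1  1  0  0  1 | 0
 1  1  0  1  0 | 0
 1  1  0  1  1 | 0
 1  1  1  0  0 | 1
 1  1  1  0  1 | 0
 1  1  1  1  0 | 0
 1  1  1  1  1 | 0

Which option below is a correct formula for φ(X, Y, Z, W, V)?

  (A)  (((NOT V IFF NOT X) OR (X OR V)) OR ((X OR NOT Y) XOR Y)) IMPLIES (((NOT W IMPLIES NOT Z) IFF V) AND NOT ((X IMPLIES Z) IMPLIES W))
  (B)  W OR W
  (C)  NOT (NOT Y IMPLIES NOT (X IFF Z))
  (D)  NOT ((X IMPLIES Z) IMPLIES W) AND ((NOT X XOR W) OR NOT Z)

(B) disagrees with φ on (0,0,0,0,1) (formula → 0, table → 1); rule it out.
(C) disagrees with φ on (0,0,0,0,0) (formula → 1, table → 0); rule it out.
(D) disagrees with φ on (0,0,0,0,0) (formula → 1, table → 0); rule it out.
That leaves (A). Evaluating it on every row reproduces the table of φ exactly.

A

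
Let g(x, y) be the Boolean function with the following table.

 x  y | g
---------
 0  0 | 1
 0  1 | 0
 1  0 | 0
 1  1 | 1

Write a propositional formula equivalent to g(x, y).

g(x, y) = not (x xor y)

The output is 1 exactly when an even number of inputs are 1 — the complement of 2-way XOR.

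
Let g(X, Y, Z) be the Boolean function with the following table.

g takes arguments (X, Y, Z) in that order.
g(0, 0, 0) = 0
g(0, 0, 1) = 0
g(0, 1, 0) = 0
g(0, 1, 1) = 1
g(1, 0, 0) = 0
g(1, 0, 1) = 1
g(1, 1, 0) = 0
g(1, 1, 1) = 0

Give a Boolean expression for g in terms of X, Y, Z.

g(X, Y, Z) = ((¬X ∧ Y) ∧ Z) ∨ ((X ∧ ¬Y) ∧ Z)

Collect the rows where g=1 — (0,1,1), (1,0,1) — and write one minterm per row: ¬X·Y·Z, X·¬Y·Z. Their union (logical OR) reproduces the table exactly.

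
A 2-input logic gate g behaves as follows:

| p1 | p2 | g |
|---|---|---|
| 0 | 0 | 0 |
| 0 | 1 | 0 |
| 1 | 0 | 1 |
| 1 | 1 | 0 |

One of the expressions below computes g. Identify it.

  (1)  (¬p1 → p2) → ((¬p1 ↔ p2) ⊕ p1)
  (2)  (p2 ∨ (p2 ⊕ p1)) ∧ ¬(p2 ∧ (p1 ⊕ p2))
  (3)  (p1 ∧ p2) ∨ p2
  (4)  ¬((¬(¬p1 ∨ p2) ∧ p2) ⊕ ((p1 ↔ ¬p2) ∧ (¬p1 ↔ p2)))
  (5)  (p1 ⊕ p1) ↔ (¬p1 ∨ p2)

(1) fails at (0,0): the formula yields 1, g is 0.
(2) fails at (1,1): the formula yields 1, g is 0.
(3) fails at (0,1): the formula yields 1, g is 0.
(4) fails at (0,0): the formula yields 1, g is 0.
Only (5) survives; checking it on all 4 rows confirms it matches g.

5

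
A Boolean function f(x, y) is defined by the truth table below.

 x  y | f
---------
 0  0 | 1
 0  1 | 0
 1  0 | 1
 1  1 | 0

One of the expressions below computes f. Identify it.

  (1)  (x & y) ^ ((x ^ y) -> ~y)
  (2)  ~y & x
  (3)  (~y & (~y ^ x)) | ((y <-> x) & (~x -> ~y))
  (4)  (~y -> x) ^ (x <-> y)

(2) fails at (0,0): the formula yields 0, f is 1.
(3) fails at (1,0): the formula yields 0, f is 1.
(4) fails at (0,1): the formula yields 1, f is 0.
That leaves (1). Evaluating it on every row reproduces the table of f exactly.

1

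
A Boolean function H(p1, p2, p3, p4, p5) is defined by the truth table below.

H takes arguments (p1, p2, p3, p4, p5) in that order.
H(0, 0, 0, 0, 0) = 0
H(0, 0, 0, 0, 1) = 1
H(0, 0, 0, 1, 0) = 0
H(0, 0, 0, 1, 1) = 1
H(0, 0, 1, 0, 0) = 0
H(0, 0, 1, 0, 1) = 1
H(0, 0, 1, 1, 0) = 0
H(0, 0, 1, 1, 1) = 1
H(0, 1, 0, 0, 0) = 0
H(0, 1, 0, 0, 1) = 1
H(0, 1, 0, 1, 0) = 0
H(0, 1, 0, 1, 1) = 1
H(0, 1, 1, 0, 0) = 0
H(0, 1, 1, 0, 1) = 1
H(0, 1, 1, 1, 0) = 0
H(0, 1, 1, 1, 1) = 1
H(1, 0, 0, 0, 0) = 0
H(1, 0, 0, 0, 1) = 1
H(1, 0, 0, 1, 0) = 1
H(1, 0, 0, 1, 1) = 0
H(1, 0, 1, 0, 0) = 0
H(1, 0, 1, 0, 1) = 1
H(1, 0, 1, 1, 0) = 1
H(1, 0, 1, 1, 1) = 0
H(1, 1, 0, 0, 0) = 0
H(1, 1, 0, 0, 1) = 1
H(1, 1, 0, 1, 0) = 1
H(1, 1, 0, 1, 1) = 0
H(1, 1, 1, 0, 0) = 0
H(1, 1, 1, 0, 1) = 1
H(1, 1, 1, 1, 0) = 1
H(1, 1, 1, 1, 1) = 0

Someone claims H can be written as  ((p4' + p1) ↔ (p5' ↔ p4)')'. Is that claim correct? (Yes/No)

Yes

Test each input against both H and the formula:
  p1=0, p2=0, p3=0, p4=0, p5=0: formula gives 0, H = 0 ✓
  p1=0, p2=0, p3=0, p4=0, p5=1: formula gives 1, H = 1 ✓
  p1=0, p2=0, p3=0, p4=1, p5=0: formula gives 0, H = 0 ✓
  p1=0, p2=0, p3=0, p4=1, p5=1: formula gives 1, H = 1 ✓
  … (the remaining 28 rows also agree.)
No disagreement on any input; they are logically equivalent.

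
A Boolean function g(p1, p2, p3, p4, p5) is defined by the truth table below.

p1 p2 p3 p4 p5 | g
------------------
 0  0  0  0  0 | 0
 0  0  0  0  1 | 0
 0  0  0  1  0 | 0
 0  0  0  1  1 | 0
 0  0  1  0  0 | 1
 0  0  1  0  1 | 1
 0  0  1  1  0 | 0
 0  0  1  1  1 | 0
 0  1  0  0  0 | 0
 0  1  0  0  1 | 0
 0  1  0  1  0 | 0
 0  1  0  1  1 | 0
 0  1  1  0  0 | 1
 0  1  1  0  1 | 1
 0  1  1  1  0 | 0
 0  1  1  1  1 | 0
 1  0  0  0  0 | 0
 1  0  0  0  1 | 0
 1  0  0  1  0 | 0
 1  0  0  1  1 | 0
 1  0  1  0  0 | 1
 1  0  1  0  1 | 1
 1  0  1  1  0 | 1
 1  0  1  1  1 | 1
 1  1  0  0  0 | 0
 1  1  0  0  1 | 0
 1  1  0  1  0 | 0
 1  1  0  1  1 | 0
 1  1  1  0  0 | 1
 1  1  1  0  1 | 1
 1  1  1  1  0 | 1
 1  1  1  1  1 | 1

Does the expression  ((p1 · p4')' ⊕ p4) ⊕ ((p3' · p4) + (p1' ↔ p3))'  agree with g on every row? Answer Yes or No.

Yes

Check the formula against g row by row:
  p1=0, p2=0, p3=0, p4=0, p5=0: formula gives 0, g = 0 ✓
  p1=0, p2=0, p3=0, p4=0, p5=1: formula gives 0, g = 0 ✓
  p1=0, p2=0, p3=0, p4=1, p5=0: formula gives 0, g = 0 ✓
  p1=0, p2=0, p3=0, p4=1, p5=1: formula gives 0, g = 0 ✓
  … (the remaining 28 rows also agree.)
No disagreement on any input; they are logically equivalent.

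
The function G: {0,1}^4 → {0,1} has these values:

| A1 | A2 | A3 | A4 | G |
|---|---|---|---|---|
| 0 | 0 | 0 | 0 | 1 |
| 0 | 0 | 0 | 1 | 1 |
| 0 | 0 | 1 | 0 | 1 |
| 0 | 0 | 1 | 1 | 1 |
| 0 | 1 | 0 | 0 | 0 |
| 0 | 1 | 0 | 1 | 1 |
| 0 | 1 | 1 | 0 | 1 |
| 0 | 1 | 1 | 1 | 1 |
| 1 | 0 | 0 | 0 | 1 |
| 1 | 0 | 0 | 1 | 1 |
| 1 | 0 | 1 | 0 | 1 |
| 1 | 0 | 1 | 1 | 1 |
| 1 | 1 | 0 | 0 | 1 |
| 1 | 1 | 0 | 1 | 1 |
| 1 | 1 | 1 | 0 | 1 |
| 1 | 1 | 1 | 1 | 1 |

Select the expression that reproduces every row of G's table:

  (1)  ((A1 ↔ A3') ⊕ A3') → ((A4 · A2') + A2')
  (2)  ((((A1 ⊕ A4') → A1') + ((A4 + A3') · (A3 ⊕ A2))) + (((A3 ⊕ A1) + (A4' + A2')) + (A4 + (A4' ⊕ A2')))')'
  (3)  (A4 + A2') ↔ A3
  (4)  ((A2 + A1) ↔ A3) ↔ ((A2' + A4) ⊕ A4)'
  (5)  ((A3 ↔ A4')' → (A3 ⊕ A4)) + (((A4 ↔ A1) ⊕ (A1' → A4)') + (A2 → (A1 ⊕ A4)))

(1): at (0,1,0,1) it gives 0, but G = 1 — eliminated.
(2): at (0,0,0,0) it gives 0, but G = 1 — eliminated.
(3): at (0,0,0,0) it gives 0, but G = 1 — eliminated.
(4): at (0,0,0,0) it gives 0, but G = 1 — eliminated.
That leaves (5). Evaluating it on every row reproduces the table of G exactly.

5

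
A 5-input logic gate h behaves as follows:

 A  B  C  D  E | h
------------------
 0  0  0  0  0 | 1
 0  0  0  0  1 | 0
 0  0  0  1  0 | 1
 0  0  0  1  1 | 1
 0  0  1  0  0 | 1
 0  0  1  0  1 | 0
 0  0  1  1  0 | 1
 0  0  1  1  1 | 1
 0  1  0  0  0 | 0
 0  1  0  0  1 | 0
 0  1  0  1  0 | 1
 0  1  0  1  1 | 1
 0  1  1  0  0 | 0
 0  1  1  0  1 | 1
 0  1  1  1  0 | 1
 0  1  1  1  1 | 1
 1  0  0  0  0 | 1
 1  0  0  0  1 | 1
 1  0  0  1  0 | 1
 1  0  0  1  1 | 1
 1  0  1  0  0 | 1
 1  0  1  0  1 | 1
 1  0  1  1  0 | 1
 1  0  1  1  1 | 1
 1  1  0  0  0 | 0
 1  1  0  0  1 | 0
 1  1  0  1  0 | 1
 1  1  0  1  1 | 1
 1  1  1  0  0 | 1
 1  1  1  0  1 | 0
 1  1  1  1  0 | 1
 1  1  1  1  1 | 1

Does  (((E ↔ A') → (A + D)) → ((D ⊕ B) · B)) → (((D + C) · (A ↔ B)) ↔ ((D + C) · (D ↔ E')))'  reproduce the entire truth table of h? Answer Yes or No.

Yes

Evaluate (((E ↔ A') → (A + D)) → ((D ⊕ B) · B)) → (((D + C) · (A ↔ B)) ↔ ((D + C) · (D ↔ E')))' on each row and compare to h:
  A=0, B=0, C=0, D=0, E=0: formula gives 1, h = 1 ✓
  A=0, B=0, C=0, D=0, E=1: formula gives 0, h = 0 ✓
  A=0, B=0, C=0, D=1, E=0: formula gives 1, h = 1 ✓
  A=0, B=0, C=0, D=1, E=1: formula gives 1, h = 1 ✓
  …and likewise for the remaining 28 rows.
All 32 rows match — the expression computes h exactly.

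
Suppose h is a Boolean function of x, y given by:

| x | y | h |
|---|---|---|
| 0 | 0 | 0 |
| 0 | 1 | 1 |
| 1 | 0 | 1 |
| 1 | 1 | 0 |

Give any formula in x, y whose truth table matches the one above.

h(x, y) = x XOR y

The output is 1 exactly when an odd number of inputs are 1 — the 2-way XOR (parity).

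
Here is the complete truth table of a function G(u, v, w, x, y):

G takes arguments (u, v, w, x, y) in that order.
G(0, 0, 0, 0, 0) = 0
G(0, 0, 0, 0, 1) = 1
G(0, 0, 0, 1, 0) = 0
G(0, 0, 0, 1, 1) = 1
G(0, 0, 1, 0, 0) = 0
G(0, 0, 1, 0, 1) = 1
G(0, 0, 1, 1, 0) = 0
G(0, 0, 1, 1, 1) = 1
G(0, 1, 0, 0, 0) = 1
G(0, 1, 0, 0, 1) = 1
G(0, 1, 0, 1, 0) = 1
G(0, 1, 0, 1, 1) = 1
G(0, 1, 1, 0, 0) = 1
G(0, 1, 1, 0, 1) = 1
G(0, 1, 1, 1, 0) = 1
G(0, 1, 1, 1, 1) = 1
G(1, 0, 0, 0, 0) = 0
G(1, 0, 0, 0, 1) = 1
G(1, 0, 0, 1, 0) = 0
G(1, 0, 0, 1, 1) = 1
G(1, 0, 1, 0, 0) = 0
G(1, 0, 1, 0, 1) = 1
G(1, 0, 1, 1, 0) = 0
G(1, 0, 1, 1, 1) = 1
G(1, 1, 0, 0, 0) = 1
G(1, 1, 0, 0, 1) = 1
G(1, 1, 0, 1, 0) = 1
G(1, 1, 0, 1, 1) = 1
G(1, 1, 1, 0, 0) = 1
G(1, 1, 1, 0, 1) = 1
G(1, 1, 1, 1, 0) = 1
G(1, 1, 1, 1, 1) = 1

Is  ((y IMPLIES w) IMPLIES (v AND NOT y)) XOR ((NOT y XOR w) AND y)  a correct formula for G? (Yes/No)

Yes

Evaluate ((y IMPLIES w) IMPLIES (v AND NOT y)) XOR ((NOT y XOR w) AND y) on each row and compare to G:
  u=0, v=0, w=0, x=0, y=0: formula gives 0, G = 0 ✓
  u=0, v=0, w=0, x=0, y=1: formula gives 1, G = 1 ✓
  u=0, v=0, w=0, x=1, y=0: formula gives 0, G = 0 ✓
  u=0, v=0, w=0, x=1, y=1: formula gives 1, G = 1 ✓
  … (the remaining 28 rows also agree.)
No disagreement on any input; they are logically equivalent.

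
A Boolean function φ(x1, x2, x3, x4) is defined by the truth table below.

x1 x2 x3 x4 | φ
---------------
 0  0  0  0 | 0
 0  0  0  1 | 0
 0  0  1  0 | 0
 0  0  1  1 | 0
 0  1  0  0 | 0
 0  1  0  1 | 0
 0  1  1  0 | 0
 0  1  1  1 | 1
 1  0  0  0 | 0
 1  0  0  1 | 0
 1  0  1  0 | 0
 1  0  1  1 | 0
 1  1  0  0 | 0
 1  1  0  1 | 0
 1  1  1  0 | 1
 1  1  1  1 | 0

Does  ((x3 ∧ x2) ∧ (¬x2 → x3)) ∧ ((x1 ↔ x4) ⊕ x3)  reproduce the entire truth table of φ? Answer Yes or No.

Test each input against both φ and the formula:
  x1=0, x2=0, x3=0, x4=0: formula gives 0, φ = 0 ✓
  x1=0, x2=0, x3=0, x4=1: formula gives 0, φ = 0 ✓
  x1=0, x2=0, x3=1, x4=0: formula gives 0, φ = 0 ✓
  x1=0, x2=0, x3=1, x4=1: formula gives 0, φ = 0 ✓
  … (the remaining 12 rows also agree.)
No disagreement on any input; they are logically equivalent.

Yes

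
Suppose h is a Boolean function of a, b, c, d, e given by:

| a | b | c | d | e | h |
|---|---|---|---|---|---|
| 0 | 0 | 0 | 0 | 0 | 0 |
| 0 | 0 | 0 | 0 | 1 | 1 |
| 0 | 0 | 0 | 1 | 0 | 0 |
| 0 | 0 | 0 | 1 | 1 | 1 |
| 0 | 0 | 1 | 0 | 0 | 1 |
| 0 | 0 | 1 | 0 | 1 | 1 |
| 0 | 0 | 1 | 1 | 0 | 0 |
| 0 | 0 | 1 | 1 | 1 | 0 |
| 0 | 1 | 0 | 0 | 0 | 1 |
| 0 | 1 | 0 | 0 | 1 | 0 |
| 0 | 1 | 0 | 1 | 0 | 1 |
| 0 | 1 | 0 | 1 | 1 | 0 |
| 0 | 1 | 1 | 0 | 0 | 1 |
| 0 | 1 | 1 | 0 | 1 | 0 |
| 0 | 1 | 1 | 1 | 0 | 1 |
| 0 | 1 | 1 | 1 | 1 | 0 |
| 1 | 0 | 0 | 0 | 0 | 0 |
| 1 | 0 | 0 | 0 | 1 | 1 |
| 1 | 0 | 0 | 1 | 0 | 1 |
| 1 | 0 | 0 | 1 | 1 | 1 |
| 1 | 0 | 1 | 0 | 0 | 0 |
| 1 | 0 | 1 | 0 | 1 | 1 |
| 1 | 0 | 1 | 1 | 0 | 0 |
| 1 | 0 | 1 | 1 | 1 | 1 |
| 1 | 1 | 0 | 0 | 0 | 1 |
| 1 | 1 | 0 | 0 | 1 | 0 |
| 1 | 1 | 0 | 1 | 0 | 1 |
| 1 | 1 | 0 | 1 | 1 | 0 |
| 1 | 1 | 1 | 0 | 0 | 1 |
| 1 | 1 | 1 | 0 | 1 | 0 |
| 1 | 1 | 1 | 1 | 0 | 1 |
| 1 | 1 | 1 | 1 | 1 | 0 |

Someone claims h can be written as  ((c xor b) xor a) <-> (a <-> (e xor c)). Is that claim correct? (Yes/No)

No

Test each input against both h and the formula:
  a=0, b=0, c=0, d=0, e=0: formula gives 0, h = 0 ✓
  a=0, b=0, c=0, d=0, e=1: formula gives 1, h = 1 ✓
  a=0, b=0, c=0, d=1, e=0: formula gives 0, h = 0 ✓
  a=0, b=0, c=0, d=1, e=1: formula gives 1, h = 1 ✓
  a=0, b=0, c=1, d=0, e=0: formula gives 0, but h = 1 ✗
Since they disagree at (0,0,1,0,0), the expression is not a correct formula for h.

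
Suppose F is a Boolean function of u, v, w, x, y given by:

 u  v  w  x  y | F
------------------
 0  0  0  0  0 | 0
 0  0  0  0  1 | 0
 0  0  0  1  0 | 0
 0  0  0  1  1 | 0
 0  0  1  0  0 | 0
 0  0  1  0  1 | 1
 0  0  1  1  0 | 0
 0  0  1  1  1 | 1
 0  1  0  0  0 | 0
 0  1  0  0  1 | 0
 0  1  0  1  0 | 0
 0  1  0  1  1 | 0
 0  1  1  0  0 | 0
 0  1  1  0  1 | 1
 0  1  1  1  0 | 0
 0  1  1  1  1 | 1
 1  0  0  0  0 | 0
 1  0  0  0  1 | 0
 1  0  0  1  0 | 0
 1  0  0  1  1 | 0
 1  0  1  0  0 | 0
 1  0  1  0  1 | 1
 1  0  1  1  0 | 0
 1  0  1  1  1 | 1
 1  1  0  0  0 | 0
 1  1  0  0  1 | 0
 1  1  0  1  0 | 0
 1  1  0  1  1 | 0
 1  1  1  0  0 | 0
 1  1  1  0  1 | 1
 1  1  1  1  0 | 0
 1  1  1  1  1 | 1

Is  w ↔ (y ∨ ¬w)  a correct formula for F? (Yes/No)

Test each input against both F and the formula:
  u=0, v=0, w=0, x=0, y=0: formula gives 0, F = 0 ✓
  u=0, v=0, w=0, x=0, y=1: formula gives 0, F = 0 ✓
  u=0, v=0, w=0, x=1, y=0: formula gives 0, F = 0 ✓
  u=0, v=0, w=0, x=1, y=1: formula gives 0, F = 0 ✓
  …and likewise for the remaining 28 rows.
All 32 rows match — the expression computes F exactly.

Yes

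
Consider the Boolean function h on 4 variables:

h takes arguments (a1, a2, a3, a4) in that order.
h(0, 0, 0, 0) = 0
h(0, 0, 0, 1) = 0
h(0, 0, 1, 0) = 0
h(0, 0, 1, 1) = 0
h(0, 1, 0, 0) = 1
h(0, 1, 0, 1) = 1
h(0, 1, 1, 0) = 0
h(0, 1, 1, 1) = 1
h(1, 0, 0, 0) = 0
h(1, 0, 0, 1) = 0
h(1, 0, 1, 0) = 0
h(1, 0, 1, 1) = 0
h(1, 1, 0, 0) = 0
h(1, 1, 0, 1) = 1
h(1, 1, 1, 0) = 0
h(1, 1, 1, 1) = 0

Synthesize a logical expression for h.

Collect the rows where h=1 — (0,1,0,0), (0,1,0,1), (0,1,1,1), (1,1,0,1) — and write one minterm per row: ¬a1·a2·¬a3·¬a4, ¬a1·a2·¬a3·a4, ¬a1·a2·a3·a4, a1·a2·¬a3·a4. Their union (logical OR) reproduces the table exactly.

h(a1, a2, a3, a4) = (((((not a1 and a2) and not a3) and not a4) or (((not a1 and a2) and not a3) and a4)) or (((not a1 and a2) and a3) and a4)) or (((a1 and a2) and not a3) and a4)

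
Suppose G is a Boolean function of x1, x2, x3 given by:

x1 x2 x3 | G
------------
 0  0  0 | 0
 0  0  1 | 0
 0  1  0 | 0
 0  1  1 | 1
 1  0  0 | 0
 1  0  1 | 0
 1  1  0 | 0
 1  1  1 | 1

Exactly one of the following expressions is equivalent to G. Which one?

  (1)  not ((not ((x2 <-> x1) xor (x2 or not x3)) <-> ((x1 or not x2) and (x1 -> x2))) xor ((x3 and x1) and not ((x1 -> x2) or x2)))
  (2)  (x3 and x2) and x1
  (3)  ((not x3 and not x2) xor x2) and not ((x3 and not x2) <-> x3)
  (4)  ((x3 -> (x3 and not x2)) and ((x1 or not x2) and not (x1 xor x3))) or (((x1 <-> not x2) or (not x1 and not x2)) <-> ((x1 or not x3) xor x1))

(1) disagrees with G on (0,0,1) (formula → 1, table → 0); rule it out.
(2) disagrees with G on (0,1,1) (formula → 0, table → 1); rule it out.
(4) disagrees with G on (0,0,0) (formula → 1, table → 0); rule it out.
(3) is the remaining candidate, and it agrees with G on all 8 inputs.

3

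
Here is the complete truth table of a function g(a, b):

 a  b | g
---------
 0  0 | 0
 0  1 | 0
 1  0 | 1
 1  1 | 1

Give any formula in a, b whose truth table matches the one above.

g(a, b) = a

The output simply equals a.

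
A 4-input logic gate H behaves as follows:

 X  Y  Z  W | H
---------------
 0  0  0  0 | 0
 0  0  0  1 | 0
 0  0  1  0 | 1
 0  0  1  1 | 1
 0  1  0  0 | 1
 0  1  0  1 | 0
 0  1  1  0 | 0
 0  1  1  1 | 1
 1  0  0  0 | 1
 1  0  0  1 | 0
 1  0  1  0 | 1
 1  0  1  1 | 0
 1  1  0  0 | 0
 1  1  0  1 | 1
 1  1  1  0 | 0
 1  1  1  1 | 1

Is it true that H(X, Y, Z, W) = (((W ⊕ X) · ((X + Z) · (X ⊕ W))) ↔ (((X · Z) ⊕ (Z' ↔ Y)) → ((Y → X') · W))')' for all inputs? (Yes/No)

Yes

Evaluate (((W ⊕ X) · ((X + Z) · (X ⊕ W))) ↔ (((X · Z) ⊕ (Z' ↔ Y)) → ((Y → X') · W))')' on each row and compare to H:
  X=0, Y=0, Z=0, W=0: formula gives 0, H = 0 ✓
  X=0, Y=0, Z=0, W=1: formula gives 0, H = 0 ✓
  X=0, Y=0, Z=1, W=0: formula gives 1, H = 1 ✓
  X=0, Y=0, Z=1, W=1: formula gives 1, H = 1 ✓
  …and likewise for the remaining 12 rows.
All 16 rows match — the expression computes H exactly.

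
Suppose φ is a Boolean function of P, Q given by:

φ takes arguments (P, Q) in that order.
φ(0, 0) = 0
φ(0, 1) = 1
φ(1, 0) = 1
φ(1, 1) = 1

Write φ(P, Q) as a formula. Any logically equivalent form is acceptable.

φ(P, Q) = P OR Q

The output is 1 whenever at least one input is 1 — the OR of all inputs.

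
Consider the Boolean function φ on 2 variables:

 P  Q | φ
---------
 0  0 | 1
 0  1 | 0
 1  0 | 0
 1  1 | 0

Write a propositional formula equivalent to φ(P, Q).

φ(P, Q) = ~P & ~Q

φ is 1 on exactly one input, (0,0), whose minterm is ¬P·¬Q. So φ is just that conjunction.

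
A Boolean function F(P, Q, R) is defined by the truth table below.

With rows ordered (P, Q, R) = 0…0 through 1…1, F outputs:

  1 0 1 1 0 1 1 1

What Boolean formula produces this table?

The 0-rows are (0,0,1), (1,0,0). Take each as a conjunction (¬P·¬Q·R, P·¬Q·¬R), form their disjunction, and complement — that gives a formula that is 1 everywhere F is.

F(P, Q, R) = (((P' · Q') · R) + ((P · Q') · R'))'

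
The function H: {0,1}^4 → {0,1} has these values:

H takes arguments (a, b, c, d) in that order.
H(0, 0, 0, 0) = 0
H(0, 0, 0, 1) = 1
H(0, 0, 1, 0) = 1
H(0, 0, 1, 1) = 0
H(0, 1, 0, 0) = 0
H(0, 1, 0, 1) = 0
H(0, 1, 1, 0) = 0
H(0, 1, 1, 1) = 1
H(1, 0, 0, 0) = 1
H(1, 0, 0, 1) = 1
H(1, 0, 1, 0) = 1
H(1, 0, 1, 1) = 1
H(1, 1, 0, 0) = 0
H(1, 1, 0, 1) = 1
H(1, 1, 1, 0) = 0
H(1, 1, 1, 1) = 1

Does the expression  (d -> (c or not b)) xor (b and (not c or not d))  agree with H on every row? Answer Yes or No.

No

Check the formula against H row by row:
  a=0, b=0, c=0, d=0: formula gives 1, but H = 0 ✗
Since they disagree at (0,0,0,0), the expression is not a correct formula for H.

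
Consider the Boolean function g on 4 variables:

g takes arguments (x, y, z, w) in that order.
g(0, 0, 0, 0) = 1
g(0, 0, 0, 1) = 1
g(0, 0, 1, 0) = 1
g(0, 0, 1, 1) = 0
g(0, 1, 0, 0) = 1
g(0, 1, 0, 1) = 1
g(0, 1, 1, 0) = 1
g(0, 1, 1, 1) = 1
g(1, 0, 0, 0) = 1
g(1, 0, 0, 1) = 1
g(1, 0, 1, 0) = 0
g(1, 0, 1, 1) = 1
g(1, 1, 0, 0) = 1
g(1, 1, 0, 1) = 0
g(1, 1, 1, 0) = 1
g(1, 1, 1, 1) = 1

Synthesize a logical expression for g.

There are just 3 zero rows: (0,0,1,1), (1,0,1,0), (1,1,0,1). Their minterms are ¬x·¬y·z·w, x·¬y·z·¬w, x·y·¬z·w; the OR of those covers precisely the 0-outputs, and negating it yields g.

g(x, y, z, w) = NOT (((((NOT x AND NOT y) AND z) AND w) OR (((x AND NOT y) AND z) AND NOT w)) OR (((x AND y) AND NOT z) AND w))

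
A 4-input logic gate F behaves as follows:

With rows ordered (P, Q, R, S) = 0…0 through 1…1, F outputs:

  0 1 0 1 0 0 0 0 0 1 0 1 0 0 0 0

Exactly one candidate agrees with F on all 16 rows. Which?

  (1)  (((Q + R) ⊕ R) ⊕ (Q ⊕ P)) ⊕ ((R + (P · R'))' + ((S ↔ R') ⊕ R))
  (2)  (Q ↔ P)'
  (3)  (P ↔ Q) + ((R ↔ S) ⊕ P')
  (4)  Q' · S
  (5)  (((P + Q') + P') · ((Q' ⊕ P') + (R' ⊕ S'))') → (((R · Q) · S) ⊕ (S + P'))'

(1): at (0,0,0,0) it gives 1, but F = 0 — eliminated.
(2): at (0,0,0,1) it gives 0, but F = 1 — eliminated.
(3): at (0,0,0,0) it gives 1, but F = 0 — eliminated.
(5): at (0,0,1,0) it gives 1, but F = 0 — eliminated.
Only (4) survives; checking it on all 16 rows confirms it matches F.

4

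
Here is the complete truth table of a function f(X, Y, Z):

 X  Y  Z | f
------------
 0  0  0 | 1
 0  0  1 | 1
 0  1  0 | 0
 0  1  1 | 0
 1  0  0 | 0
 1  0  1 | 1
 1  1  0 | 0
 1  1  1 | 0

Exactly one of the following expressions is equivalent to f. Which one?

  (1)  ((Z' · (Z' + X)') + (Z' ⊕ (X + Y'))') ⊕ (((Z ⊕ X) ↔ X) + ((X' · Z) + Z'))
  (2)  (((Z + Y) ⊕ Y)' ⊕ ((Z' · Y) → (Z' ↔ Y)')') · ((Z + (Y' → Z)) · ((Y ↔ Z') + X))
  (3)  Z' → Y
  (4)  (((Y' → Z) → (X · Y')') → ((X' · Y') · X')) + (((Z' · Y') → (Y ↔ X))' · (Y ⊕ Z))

4

(1): at (0,0,0) it gives 0, but f = 1 — eliminated.
(2): at (0,0,0) it gives 0, but f = 1 — eliminated.
(3): at (0,0,0) it gives 0, but f = 1 — eliminated.
Only (4) survives; checking it on all 8 rows confirms it matches f.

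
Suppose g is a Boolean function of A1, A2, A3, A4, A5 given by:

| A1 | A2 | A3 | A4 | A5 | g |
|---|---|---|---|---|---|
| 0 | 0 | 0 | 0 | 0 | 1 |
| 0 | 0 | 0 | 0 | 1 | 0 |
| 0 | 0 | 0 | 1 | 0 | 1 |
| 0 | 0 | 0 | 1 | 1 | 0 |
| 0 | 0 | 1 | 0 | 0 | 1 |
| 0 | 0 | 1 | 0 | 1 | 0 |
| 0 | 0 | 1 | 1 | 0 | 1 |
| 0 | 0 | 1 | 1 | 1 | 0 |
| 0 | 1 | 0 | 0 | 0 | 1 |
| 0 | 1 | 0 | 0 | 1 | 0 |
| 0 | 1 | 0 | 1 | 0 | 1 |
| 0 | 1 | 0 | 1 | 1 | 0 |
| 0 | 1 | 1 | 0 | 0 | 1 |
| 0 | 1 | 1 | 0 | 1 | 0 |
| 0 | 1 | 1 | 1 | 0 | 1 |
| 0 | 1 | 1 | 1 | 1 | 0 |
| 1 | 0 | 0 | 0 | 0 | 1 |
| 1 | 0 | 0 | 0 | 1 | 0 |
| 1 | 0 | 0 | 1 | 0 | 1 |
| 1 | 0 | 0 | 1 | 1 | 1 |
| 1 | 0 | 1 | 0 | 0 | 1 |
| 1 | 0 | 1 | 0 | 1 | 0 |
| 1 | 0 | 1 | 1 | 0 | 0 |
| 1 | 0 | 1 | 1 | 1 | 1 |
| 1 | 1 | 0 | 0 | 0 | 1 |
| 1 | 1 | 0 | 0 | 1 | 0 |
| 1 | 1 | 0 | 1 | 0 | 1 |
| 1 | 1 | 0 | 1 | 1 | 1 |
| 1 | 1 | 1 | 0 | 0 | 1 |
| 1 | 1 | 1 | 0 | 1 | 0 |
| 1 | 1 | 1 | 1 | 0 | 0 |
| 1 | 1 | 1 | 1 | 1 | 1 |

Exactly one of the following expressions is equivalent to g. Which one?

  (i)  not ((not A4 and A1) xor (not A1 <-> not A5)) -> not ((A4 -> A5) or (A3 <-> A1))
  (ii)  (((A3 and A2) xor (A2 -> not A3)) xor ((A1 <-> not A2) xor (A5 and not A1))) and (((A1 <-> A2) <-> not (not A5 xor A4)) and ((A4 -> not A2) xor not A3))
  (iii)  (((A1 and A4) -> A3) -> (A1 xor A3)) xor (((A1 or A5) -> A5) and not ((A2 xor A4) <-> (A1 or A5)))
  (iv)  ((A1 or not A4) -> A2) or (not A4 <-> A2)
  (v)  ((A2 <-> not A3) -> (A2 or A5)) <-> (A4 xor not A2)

i

(ii) fails at (0,0,0,0,0): the formula yields 0, g is 1.
(iii) fails at (0,0,0,0,0): the formula yields 0, g is 1.
(iv) fails at (0,0,0,0,0): the formula yields 0, g is 1.
(v) fails at (0,0,0,0,1): the formula yields 1, g is 0.
(i) is the remaining candidate, and it agrees with g on all 32 inputs.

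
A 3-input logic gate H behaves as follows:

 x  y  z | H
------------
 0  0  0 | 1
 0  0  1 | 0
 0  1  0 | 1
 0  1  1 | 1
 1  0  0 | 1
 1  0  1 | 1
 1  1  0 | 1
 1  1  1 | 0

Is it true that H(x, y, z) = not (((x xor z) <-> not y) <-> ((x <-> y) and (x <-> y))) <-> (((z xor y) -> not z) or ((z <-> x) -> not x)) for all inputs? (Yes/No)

Test each input against both H and the formula:
  x=0, y=0, z=0: formula gives 1, H = 1 ✓
  x=0, y=0, z=1: formula gives 0, H = 0 ✓
  x=0, y=1, z=0: formula gives 1, H = 1 ✓
  x=0, y=1, z=1: formula gives 0, but H = 1 ✗
A single disagreement suffices: at (0,1,1) they differ, so the formula does not compute H.

No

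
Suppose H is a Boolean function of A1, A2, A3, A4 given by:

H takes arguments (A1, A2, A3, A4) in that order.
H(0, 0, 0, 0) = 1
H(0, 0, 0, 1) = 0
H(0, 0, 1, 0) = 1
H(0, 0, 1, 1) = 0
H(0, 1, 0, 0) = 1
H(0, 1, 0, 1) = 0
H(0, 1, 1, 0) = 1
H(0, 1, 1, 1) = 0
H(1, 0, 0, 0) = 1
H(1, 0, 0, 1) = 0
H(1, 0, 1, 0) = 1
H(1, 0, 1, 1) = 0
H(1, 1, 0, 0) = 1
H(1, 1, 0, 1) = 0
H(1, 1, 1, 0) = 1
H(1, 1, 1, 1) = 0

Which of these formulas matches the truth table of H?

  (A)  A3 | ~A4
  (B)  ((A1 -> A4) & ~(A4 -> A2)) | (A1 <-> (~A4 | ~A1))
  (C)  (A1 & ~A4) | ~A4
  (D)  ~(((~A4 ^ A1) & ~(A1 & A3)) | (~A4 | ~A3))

C

(A) disagrees with H on (0,0,1,1) (formula → 1, table → 0); rule it out.
(B) disagrees with H on (0,0,0,0) (formula → 0, table → 1); rule it out.
(D) disagrees with H on (0,0,0,0) (formula → 0, table → 1); rule it out.
(C) is the remaining candidate, and it agrees with H on all 16 inputs.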